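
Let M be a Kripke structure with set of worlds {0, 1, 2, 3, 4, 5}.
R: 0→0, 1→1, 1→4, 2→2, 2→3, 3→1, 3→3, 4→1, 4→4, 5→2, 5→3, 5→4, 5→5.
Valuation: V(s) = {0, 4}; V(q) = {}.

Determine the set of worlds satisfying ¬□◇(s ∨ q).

Recall that □ψ holds at a world iff ψ holds at every accessible world, and ◇ψ holds iff ψ holds at some accessible world.
Let φ = ¬□◇(s ∨ q). Evaluate φ at each world:
  0 (successors {0}): φ is false.
  1 (successors {1, 4}): φ is false.
  2 (successors {2, 3}): φ is true.
  3 (successors {1, 3}): φ is true.
  4 (successors {1, 4}): φ is false.
  5 (successors {2, 3, 4, 5}): φ is true.
For instance, at 0:
  At 0: □◇(s ∨ q) is true, so ¬□◇(s ∨ q) is false.
    At 0: □◇(s ∨ q) requires ◇(s ∨ q) at every successor {0}.
      At 0: ◇(s ∨ q) is true.
    So □◇(s ∨ q) is true at 0.
Satisfying worlds: {2, 3, 5}

2, 3, 5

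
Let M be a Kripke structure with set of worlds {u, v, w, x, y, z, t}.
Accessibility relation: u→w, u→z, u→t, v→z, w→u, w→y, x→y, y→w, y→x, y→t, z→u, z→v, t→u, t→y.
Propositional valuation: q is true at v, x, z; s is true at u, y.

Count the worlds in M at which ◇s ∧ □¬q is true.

Let φ = ◇s ∧ □¬q. Evaluate φ at each world:
  u (successors {w, z, t}): φ is false.
  v (successors {z}): φ is false.
  w (successors {u, y}): φ is true.
  x (successors {y}): φ is true.
  y (successors {w, x, t}): φ is false.
  z (successors {u, v}): φ is false.
  t (successors {u, y}): φ is true.
For instance, at t:
  At t: ◇s is true, □¬q is true, so ◇s ∧ □¬q is true.
    At t: ◇s requires s at some successor in {u, y}.
      s holds at u, so ◇s is true at t.
    At t: □¬q requires ¬q at every successor {u, y}.
      At u: ¬q is true.
      At y: ¬q is true.
    So □¬q is true at t.
Satisfying worlds: {w, x, t}

3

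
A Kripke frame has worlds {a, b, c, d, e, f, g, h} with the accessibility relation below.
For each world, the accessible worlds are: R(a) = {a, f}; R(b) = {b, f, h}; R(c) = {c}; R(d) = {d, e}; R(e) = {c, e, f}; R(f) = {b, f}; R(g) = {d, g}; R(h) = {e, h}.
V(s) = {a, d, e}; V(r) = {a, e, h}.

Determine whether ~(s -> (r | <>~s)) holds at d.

Yes

At d: s -> (r | <>~s) is false, so ~(s -> (r | <>~s)) is true.
  At d: s is true, r | <>~s is false, so s -> (r | <>~s) is false.
    At d: r is false, <>~s is false, so r | <>~s is false.
      At d: <>~s requires ~s at some successor in {d, e}.
        At d: ~s is false.
        At e: ~s is false.
      So <>~s is false at d.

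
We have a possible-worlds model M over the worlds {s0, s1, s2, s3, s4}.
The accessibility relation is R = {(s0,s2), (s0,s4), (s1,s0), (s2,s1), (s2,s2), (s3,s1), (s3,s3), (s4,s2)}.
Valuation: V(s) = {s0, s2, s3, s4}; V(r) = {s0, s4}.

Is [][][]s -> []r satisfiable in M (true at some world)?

Let φ = [][][]s -> []r. Evaluate φ at each world:
  s0 (successors {s2, s4}): φ is true.
  s1 (successors {s0}): φ is true.
  s2 (successors {s1, s2}): φ is true.
  s3 (successors {s1, s3}): φ is true.
  s4 (successors {s2}): φ is true.
Detail at s0 (witness):
  At s0: [][][]s is false, []r is false, so [][][]s -> []r is true.
    At s0: [][][]s requires [][]s at every successor {s2, s4}.
      [][]s fails at s2, so [][][]s is false at s0.
    At s0: []r requires r at every successor {s2, s4}.
      r fails at s2, so []r is false at s0.

Yes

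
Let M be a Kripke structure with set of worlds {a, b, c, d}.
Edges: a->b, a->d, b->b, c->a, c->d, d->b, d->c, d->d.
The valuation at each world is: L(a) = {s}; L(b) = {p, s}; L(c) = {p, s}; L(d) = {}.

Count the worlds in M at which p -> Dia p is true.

3

Recall that Dia ψ holds at a world iff ψ holds at some accessible world.
Let φ = p -> Dia p. Evaluate φ at each world:
  a (successors {b, d}): φ is true.
  b (successors {b}): φ is true.
  c (successors {a, d}): φ is false.
  d (successors {b, c, d}): φ is true.
For instance, at c:
  At c: p is true, Dia p is false, so p -> Dia p is false.
    At c: Dia p requires p at some successor in {a, d}.
      At a: p is false.
      At d: p is false.
    So Dia p is false at c.
Satisfying worlds: {a, b, d}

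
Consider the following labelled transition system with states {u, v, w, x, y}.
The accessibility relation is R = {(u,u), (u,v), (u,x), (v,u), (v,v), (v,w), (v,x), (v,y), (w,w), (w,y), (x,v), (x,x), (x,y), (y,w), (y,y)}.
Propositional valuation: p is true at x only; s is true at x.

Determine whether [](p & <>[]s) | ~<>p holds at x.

At x: [](p & <>[]s) is false, ~<>p is false, so [](p & <>[]s) | ~<>p is false.
  At x: [](p & <>[]s) requires p & <>[]s at every successor {v, x, y}.
    p & <>[]s fails at v, so [](p & <>[]s) is false at x.
      At v: p is false, <>[]s is false, so p & <>[]s is false.
  At x: <>p is true, so ~<>p is false.
    At x: <>p requires p at some successor in {v, x, y}.
      p holds at x, so <>p is true at x.

No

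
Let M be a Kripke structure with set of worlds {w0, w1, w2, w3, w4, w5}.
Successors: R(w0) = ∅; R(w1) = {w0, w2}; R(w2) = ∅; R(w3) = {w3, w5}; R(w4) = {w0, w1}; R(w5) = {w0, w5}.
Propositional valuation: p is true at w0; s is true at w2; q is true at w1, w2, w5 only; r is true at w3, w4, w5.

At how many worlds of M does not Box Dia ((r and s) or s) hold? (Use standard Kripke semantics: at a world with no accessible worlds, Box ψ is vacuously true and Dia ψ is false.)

Let φ = not Box Dia ((r and s) or s). Evaluate φ at each world:
  w0 (successors ∅): φ is false.
  w1 (successors {w0, w2}): φ is true.
  w2 (successors ∅): φ is false.
  w3 (successors {w3, w5}): φ is true.
  w4 (successors {w0, w1}): φ is true.
  w5 (successors {w0, w5}): φ is true.
For instance, at w5:
  At w5: Box Dia ((r and s) or s) is false, so not Box Dia ((r and s) or s) is true.
    At w5: Box Dia ((r and s) or s) requires Dia ((r and s) or s) at every successor {w0, w5}.
      Dia ((r and s) or s) fails at w0, so Box Dia ((r and s) or s) is false at w5.
Satisfying worlds: {w1, w3, w4, w5}

4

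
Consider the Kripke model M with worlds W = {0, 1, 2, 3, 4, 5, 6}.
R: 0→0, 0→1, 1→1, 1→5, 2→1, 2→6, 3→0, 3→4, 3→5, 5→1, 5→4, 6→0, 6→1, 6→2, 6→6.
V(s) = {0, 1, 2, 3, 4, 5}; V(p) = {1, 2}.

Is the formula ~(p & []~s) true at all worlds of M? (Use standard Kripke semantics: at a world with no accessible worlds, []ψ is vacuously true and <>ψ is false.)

Let φ = ~(p & []~s). Evaluate φ at each world:
  0 (successors {0, 1}): φ is true.
  1 (successors {1, 5}): φ is true.
  2 (successors {1, 6}): φ is true.
  3 (successors {0, 4, 5}): φ is true.
  4 (successors ∅): φ is true.
  5 (successors {1, 4}): φ is true.
  6 (successors {0, 1, 2, 6}): φ is true.
For instance, at 6:
  At 6: p & []~s is false, so ~(p & []~s) is true.
    At 6: p is false, []~s is false, so p & []~s is false.
      At 6: []~s requires ~s at every successor {0, 1, 2, 6}.
        ~s fails at 0, so []~s is false at 6.

Yes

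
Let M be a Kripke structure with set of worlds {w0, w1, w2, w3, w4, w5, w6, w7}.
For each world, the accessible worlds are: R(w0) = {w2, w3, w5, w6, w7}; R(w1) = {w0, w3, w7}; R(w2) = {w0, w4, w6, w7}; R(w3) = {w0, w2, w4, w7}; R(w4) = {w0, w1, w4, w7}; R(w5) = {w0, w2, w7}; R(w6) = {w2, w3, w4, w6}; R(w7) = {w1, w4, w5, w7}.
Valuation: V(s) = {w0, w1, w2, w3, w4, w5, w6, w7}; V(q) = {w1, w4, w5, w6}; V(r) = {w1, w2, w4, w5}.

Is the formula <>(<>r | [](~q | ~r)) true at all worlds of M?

Recall that []ψ holds at a world iff ψ holds at every accessible world, and <>ψ holds iff ψ holds at some accessible world.
Let φ = <>(<>r | [](~q | ~r)). Evaluate φ at each world:
  w0 (successors {w2, w3, w5, w6, w7}): φ is true.
  w1 (successors {w0, w3, w7}): φ is true.
  w2 (successors {w0, w4, w6, w7}): φ is true.
  w3 (successors {w0, w2, w4, w7}): φ is true.
  w4 (successors {w0, w1, w4, w7}): φ is true.
  w5 (successors {w0, w2, w7}): φ is true.
  w6 (successors {w2, w3, w4, w6}): φ is true.
  w7 (successors {w1, w4, w5, w7}): φ is true.
For instance, at w7:
  At w7: <>(<>r | [](~q | ~r)) requires <>r | [](~q | ~r) at some successor in {w1, w4, w5, w7}.
    <>r | [](~q | ~r) holds at w1, so <>(<>r | [](~q | ~r)) is true at w7.
      At w1: <>r is false, [](~q | ~r) is true, so <>r | [](~q | ~r) is true.

Yes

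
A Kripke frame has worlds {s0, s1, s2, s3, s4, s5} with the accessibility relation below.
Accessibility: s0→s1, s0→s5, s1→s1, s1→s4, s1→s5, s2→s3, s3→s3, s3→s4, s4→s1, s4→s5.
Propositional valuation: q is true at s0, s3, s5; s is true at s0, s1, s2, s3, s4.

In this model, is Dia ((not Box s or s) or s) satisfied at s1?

At s1: Dia ((not Box s or s) or s) requires (not Box s or s) or s at some successor in {s1, s4, s5}.
  (not Box s or s) or s holds at s1, so Dia ((not Box s or s) or s) is true at s1.
    At s1: not Box s or s is true, s is true, so (not Box s or s) or s is true.
      At s1: not Box s is true, s is true, so not Box s or s is true.

Yes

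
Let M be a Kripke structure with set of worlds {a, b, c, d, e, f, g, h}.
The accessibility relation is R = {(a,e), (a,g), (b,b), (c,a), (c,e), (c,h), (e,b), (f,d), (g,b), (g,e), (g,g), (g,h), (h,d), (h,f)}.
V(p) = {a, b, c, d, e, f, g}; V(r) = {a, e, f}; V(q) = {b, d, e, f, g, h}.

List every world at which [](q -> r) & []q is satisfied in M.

d

Let φ = [](q -> r) & []q. Evaluate φ at each world:
  a (successors {e, g}): φ is false.
  b (successors {b}): φ is false.
  c (successors {a, e, h}): φ is false.
  d (successors ∅): φ is true.
  e (successors {b}): φ is false.
  f (successors {d}): φ is false.
  g (successors {b, e, g, h}): φ is false.
  h (successors {d, f}): φ is false.
For instance, at f:
  At f: [](q -> r) is false, []q is true, so [](q -> r) & []q is false.
    At f: [](q -> r) requires q -> r at every successor {d}.
      q -> r fails at d, so [](q -> r) is false at f.
    At f: []q requires q at every successor {d}.
      At d: q is true.
    So []q is true at f.
Satisfying worlds: {d}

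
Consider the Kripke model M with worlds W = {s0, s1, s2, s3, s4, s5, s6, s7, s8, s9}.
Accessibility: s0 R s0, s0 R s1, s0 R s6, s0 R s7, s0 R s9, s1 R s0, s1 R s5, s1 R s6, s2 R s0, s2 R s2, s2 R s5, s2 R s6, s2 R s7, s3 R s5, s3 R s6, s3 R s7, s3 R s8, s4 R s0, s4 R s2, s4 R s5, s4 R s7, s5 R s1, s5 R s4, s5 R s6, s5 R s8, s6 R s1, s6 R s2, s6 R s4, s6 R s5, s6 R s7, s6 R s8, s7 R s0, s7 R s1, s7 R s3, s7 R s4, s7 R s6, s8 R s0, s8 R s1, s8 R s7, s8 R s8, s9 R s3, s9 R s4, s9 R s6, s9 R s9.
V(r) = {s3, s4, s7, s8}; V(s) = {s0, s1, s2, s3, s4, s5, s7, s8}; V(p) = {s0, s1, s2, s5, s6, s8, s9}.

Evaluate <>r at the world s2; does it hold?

At s2: <>r requires r at some successor in {s0, s2, s5, s6, s7}.
  r holds at s7, so <>r is true at s2.

Yes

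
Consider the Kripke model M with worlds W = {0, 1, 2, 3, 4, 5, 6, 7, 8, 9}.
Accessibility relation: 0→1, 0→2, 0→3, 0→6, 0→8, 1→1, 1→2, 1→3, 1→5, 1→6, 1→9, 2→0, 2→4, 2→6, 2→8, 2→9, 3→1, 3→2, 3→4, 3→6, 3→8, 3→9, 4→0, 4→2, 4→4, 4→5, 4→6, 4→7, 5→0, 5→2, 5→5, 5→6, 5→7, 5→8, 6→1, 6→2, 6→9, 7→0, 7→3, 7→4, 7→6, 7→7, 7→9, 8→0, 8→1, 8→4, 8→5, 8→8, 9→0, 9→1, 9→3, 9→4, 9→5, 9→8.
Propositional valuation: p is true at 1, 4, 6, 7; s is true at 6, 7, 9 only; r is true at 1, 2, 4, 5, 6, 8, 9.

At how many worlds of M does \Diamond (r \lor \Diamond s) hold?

10

Let φ = \Diamond (r \lor \Diamond s). Evaluate φ at each world:
  0 (successors {1, 2, 3, 6, 8}): φ is true.
  1 (successors {1, 2, 3, 5, 6, 9}): φ is true.
  2 (successors {0, 4, 6, 8, 9}): φ is true.
  3 (successors {1, 2, 4, 6, 8, 9}): φ is true.
  4 (successors {0, 2, 4, 5, 6, 7}): φ is true.
  5 (successors {0, 2, 5, 6, 7, 8}): φ is true.
  6 (successors {1, 2, 9}): φ is true.
  7 (successors {0, 3, 4, 6, 7, 9}): φ is true.
  8 (successors {0, 1, 4, 5, 8}): φ is true.
  9 (successors {0, 1, 3, 4, 5, 8}): φ is true.
For instance, at 6:
  At 6: \Diamond (r \lor \Diamond s) requires r \lor \Diamond s at some successor in {1, 2, 9}.
    r \lor \Diamond s holds at 1, so \Diamond (r \lor \Diamond s) is true at 6.
      At 1: r is true, \Diamond s is true, so r \lor \Diamond s is true.
Satisfying worlds: {0, 1, 2, 3, 4, 5, 6, 7, 8, 9}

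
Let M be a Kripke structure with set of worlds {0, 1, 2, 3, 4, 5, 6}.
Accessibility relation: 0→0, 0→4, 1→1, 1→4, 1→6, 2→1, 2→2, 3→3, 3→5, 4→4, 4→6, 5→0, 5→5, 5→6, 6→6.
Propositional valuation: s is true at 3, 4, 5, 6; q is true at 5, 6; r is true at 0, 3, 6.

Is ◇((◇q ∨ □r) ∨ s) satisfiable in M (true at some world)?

Yes

Let φ = ◇((◇q ∨ □r) ∨ s). Evaluate φ at each world:
  0 (successors {0, 4}): φ is true.
  1 (successors {1, 4, 6}): φ is true.
  2 (successors {1, 2}): φ is true.
  3 (successors {3, 5}): φ is true.
  4 (successors {4, 6}): φ is true.
  5 (successors {0, 5, 6}): φ is true.
  6 (successors {6}): φ is true.
Detail at 0 (witness):
  At 0: ◇((◇q ∨ □r) ∨ s) requires (◇q ∨ □r) ∨ s at some successor in {0, 4}.
    (◇q ∨ □r) ∨ s holds at 4, so ◇((◇q ∨ □r) ∨ s) is true at 0.
      At 4: ◇q ∨ □r is true, s is true, so (◇q ∨ □r) ∨ s is true.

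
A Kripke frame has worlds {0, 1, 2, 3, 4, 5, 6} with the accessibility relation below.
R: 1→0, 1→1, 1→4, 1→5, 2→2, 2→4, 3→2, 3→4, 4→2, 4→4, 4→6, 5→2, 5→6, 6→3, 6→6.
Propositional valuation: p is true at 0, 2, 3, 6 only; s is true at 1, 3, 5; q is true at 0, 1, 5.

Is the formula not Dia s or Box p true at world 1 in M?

Recall that Box ψ holds at a world iff ψ holds at every accessible world, and Dia ψ holds iff ψ holds at some accessible world.
At 1: not Dia s is false, Box p is false, so not Dia s or Box p is false.
  At 1: Dia s is true, so not Dia s is false.
    At 1: Dia s requires s at some successor in {0, 1, 4, 5}.
      s holds at 1, so Dia s is true at 1.
  At 1: Box p requires p at every successor {0, 1, 4, 5}.
    p fails at 1, so Box p is false at 1.

No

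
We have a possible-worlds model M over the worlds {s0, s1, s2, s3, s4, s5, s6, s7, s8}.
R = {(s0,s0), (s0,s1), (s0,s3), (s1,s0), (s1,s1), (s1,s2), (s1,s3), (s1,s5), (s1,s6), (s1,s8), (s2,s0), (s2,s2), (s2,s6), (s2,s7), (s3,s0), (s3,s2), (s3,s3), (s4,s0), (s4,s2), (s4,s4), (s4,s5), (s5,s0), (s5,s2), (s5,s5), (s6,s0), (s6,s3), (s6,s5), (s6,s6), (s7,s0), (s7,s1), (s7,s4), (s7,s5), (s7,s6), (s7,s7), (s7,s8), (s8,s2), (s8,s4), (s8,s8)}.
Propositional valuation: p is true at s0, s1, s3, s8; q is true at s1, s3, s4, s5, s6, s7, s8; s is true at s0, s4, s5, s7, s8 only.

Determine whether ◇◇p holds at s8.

At s8: ◇◇p requires ◇p at some successor in {s2, s4, s8}.
  ◇p holds at s2, so ◇◇p is true at s8.
    At s2: ◇p requires p at some successor in {s0, s2, s6, s7}.
      p holds at s0, so ◇p is true at s2.

Yes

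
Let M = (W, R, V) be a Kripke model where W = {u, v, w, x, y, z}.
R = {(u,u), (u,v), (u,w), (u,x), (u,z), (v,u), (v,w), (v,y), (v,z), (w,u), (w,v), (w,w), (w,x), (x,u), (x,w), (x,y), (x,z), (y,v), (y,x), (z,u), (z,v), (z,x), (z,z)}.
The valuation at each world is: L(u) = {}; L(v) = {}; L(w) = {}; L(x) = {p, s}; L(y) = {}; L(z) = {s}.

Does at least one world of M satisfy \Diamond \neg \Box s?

Yes

Recall that \Box ψ holds at a world iff ψ holds at every accessible world, and \Diamond ψ holds iff ψ holds at some accessible world.
Let φ = \Diamond \neg \Box s. Evaluate φ at each world:
  u (successors {u, v, w, x, z}): φ is true.
  v (successors {u, w, y, z}): φ is true.
  w (successors {u, v, w, x}): φ is true.
  x (successors {u, w, y, z}): φ is true.
  y (successors {v, x}): φ is true.
  z (successors {u, v, x, z}): φ is true.
Detail at u (witness):
  At u: \Diamond \neg \Box s requires \neg \Box s at some successor in {u, v, w, x, z}.
    \neg \Box s holds at u, so \Diamond \neg \Box s is true at u.
      At u: \Box s is false, so \neg \Box s is true.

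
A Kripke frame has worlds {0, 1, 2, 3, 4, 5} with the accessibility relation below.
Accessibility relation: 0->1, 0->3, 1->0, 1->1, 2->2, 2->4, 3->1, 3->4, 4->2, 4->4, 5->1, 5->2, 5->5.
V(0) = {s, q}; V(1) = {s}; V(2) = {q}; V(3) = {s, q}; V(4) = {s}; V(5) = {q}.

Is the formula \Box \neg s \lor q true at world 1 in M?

At 1: \Box \neg s is false, q is false, so \Box \neg s \lor q is false.
  At 1: \Box \neg s requires \neg s at every successor {0, 1}.
    \neg s fails at 0, so \Box \neg s is false at 1.

No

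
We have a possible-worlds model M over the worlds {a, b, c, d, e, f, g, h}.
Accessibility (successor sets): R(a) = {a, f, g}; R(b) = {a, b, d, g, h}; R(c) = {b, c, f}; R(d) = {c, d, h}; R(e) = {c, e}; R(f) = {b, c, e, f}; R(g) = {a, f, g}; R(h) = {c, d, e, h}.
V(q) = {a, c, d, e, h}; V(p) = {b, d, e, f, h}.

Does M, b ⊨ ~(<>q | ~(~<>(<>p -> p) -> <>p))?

At b: <>q | ~(~<>(<>p -> p) -> <>p) is true, so ~(<>q | ~(~<>(<>p -> p) -> <>p)) is false.
  At b: <>q is true, ~(~<>(<>p -> p) -> <>p) is false, so <>q | ~(~<>(<>p -> p) -> <>p) is true.
    At b: <>q requires q at some successor in {a, b, d, g, h}.
      q holds at a, so <>q is true at b.
    At b: ~<>(<>p -> p) -> <>p is true, so ~(~<>(<>p -> p) -> <>p) is false.
      At b: ~<>(<>p -> p) is false, <>p is true, so ~<>(<>p -> p) -> <>p is true.

No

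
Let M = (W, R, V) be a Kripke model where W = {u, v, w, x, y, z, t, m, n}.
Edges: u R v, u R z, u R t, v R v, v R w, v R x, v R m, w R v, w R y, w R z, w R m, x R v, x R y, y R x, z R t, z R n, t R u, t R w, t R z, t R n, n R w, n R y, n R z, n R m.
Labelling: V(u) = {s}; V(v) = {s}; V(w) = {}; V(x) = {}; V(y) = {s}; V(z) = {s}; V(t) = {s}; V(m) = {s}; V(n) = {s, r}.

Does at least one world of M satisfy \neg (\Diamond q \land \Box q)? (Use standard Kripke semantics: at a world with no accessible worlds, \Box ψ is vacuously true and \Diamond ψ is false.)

Let φ = \neg (\Diamond q \land \Box q). Evaluate φ at each world:
  u (successors {v, z, t}): φ is true.
  v (successors {v, w, x, m}): φ is true.
  w (successors {v, y, z, m}): φ is true.
  x (successors {v, y}): φ is true.
  y (successors {x}): φ is true.
  z (successors {t, n}): φ is true.
  t (successors {u, w, z, n}): φ is true.
  m (successors ∅): φ is true.
  n (successors {w, y, z, m}): φ is true.
Detail at u (witness):
  At u: \Diamond q \land \Box q is false, so \neg (\Diamond q \land \Box q) is true.
    At u: \Diamond q is false, \Box q is false, so \Diamond q \land \Box q is false.
      At u: \Diamond q requires q at some successor in {v, z, t}.
        At v: q is false.
        At z: q is false.
        At t: q is false.
      So \Diamond q is false at u.
      At u: \Box q requires q at every successor {v, z, t}.
        q fails at v, so \Box q is false at u.

Yes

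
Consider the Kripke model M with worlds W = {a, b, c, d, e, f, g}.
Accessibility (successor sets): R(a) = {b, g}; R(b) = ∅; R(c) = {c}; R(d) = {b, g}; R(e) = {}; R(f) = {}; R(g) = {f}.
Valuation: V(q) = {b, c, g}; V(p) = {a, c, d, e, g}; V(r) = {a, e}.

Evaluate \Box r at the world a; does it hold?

Recall that \Box ψ holds at a world iff ψ holds at every accessible world, and \Diamond ψ holds iff ψ holds at some accessible world.
At a: \Box r requires r at every successor {b, g}.
  r fails at b, so \Box r is false at a.

No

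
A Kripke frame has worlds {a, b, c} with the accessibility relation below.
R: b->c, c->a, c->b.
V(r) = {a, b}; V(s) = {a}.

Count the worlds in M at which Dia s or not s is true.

2

Recall that Dia ψ holds at a world iff ψ holds at some accessible world.
Let φ = Dia s or not s. Evaluate φ at each world:
  a (successors ∅): φ is false.
  b (successors {c}): φ is true.
  c (successors {a, b}): φ is true.
For instance, at c:
  At c: Dia s is true, not s is true, so Dia s or not s is true.
    At c: Dia s requires s at some successor in {a, b}.
      s holds at a, so Dia s is true at c.
Satisfying worlds: {b, c}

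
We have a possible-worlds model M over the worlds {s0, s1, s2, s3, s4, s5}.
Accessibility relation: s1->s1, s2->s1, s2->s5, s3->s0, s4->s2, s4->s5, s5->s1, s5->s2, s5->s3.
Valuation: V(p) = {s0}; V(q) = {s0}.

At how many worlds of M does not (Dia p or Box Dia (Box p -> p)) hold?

Let φ = not (Dia p or Box Dia (Box p -> p)). Evaluate φ at each world:
  s0 (successors ∅): φ is false.
  s1 (successors {s1}): φ is false.
  s2 (successors {s1, s5}): φ is false.
  s3 (successors {s0}): φ is false.
  s4 (successors {s2, s5}): φ is false.
  s5 (successors {s1, s2, s3}): φ is false.
For instance, at s3:
  At s3: Dia p or Box Dia (Box p -> p) is true, so not (Dia p or Box Dia (Box p -> p)) is false.
    At s3: Dia p is true, Box Dia (Box p -> p) is false, so Dia p or Box Dia (Box p -> p) is true.
      At s3: Dia p requires p at some successor in {s0}.
        p holds at s0, so Dia p is true at s3.
      At s3: Box Dia (Box p -> p) requires Dia (Box p -> p) at every successor {s0}.
        Dia (Box p -> p) fails at s0, so Box Dia (Box p -> p) is false at s3.
Satisfying worlds: none.

0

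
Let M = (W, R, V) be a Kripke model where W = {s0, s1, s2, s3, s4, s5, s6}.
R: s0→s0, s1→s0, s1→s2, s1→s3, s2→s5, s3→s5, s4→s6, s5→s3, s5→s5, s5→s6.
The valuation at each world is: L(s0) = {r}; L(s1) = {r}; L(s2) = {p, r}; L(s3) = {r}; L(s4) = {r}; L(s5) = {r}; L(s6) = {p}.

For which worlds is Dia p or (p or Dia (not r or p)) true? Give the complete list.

Recall that Dia ψ holds at a world iff ψ holds at some accessible world.
Let φ = Dia p or (p or Dia (not r or p)). Evaluate φ at each world:
  s0 (successors {s0}): φ is false.
  s1 (successors {s0, s2, s3}): φ is true.
  s2 (successors {s5}): φ is true.
  s3 (successors {s5}): φ is false.
  s4 (successors {s6}): φ is true.
  s5 (successors {s3, s5, s6}): φ is true.
  s6 (successors ∅): φ is true.
For instance, at s2:
  At s2: Dia p is false, p or Dia (not r or p) is true, so Dia p or (p or Dia (not r or p)) is true.
    At s2: Dia p requires p at some successor in {s5}.
      At s5: p is false.
    So Dia p is false at s2.
    At s2: p is true, Dia (not r or p) is false, so p or Dia (not r or p) is true.
      At s2: Dia (not r or p) requires not r or p at some successor in {s5}.
        At s5: not r or p is false.
      So Dia (not r or p) is false at s2.
Satisfying worlds: {s1, s2, s4, s5, s6}

s1, s2, s4, s5, s6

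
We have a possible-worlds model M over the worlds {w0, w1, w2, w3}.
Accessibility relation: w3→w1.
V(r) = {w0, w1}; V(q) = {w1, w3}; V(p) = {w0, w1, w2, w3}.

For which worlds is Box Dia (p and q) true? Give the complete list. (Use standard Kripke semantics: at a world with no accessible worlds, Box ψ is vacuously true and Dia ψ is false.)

Let φ = Box Dia (p and q). Evaluate φ at each world:
  w0 (successors ∅): φ is true.
  w1 (successors ∅): φ is true.
  w2 (successors ∅): φ is true.
  w3 (successors {w1}): φ is false.
For instance, at w3:
  At w3: Box Dia (p and q) requires Dia (p and q) at every successor {w1}.
    Dia (p and q) fails at w1, so Box Dia (p and q) is false at w3.
      At w1: no accessible worlds, so Dia (p and q) is false.
Satisfying worlds: {w0, w1, w2}

w0, w1, w2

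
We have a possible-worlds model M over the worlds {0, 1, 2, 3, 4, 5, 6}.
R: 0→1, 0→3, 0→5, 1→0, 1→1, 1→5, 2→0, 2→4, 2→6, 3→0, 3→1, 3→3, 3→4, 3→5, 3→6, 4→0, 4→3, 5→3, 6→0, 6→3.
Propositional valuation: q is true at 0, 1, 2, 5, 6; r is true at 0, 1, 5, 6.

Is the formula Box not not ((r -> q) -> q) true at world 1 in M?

Recall that Box ψ holds at a world iff ψ holds at every accessible world, and Dia ψ holds iff ψ holds at some accessible world.
At 1: Box not not ((r -> q) -> q) requires not not ((r -> q) -> q) at every successor {0, 1, 5}.
  At 0: not not ((r -> q) -> q) is true.
  At 1: not not ((r -> q) -> q) is true.
  At 5: not not ((r -> q) -> q) is true.
So Box not not ((r -> q) -> q) is true at 1.

Yes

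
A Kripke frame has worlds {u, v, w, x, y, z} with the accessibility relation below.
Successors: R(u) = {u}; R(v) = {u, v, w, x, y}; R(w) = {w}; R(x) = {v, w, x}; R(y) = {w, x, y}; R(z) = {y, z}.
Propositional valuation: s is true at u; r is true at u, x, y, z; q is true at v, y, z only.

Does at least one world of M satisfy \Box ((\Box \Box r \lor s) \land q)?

No

Let φ = \Box ((\Box \Box r \lor s) \land q). Evaluate φ at each world:
  u (successors {u}): φ is false.
  v (successors {u, v, w, x, y}): φ is false.
  w (successors {w}): φ is false.
  x (successors {v, w, x}): φ is false.
  y (successors {w, x, y}): φ is false.
  z (successors {y, z}): φ is false.
For instance, at y:
  At y: \Box ((\Box \Box r \lor s) \land q) requires (\Box \Box r \lor s) \land q at every successor {w, x, y}.
    (\Box \Box r \lor s) \land q fails at w, so \Box ((\Box \Box r \lor s) \land q) is false at y.
      At w: \Box \Box r \lor s is false, q is false, so (\Box \Box r \lor s) \land q is false.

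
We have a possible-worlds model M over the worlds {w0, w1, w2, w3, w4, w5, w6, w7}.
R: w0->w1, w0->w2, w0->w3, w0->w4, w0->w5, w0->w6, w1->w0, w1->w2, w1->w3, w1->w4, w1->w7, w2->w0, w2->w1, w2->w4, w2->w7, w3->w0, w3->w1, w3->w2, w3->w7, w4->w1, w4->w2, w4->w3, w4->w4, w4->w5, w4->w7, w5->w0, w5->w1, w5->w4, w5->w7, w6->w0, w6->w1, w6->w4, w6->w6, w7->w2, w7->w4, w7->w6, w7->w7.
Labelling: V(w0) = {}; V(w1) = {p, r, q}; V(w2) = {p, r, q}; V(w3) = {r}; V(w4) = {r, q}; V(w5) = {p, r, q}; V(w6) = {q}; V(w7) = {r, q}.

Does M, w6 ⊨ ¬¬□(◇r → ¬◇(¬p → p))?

No

Recall that □ψ holds at a world iff ψ holds at every accessible world, and ◇ψ holds iff ψ holds at some accessible world.
At w6: ¬□(◇r → ¬◇(¬p → p)) is true, so ¬¬□(◇r → ¬◇(¬p → p)) is false.
  At w6: □(◇r → ¬◇(¬p → p)) is false, so ¬□(◇r → ¬◇(¬p → p)) is true.
    At w6: □(◇r → ¬◇(¬p → p)) requires ◇r → ¬◇(¬p → p) at every successor {w0, w1, w4, w6}.
      ◇r → ¬◇(¬p → p) fails at w0, so □(◇r → ¬◇(¬p → p)) is false at w6.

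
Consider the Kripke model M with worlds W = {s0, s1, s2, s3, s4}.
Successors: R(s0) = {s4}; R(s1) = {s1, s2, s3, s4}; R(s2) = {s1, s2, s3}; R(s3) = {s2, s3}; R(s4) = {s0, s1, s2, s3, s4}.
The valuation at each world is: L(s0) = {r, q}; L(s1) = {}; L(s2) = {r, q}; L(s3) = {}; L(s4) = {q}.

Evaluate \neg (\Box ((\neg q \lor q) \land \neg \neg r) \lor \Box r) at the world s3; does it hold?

Yes

Recall that \Box ψ holds at a world iff ψ holds at every accessible world, and \Diamond ψ holds iff ψ holds at some accessible world.
At s3: \Box ((\neg q \lor q) \land \neg \neg r) \lor \Box r is false, so \neg (\Box ((\neg q \lor q) \land \neg \neg r) \lor \Box r) is true.
  At s3: \Box ((\neg q \lor q) \land \neg \neg r) is false, \Box r is false, so \Box ((\neg q \lor q) \land \neg \neg r) \lor \Box r is false.
    At s3: \Box ((\neg q \lor q) \land \neg \neg r) requires (\neg q \lor q) \land \neg \neg r at every successor {s2, s3}.
      (\neg q \lor q) \land \neg \neg r fails at s3, so \Box ((\neg q \lor q) \land \neg \neg r) is false at s3.
    At s3: \Box r requires r at every successor {s2, s3}.
      r fails at s3, so \Box r is false at s3.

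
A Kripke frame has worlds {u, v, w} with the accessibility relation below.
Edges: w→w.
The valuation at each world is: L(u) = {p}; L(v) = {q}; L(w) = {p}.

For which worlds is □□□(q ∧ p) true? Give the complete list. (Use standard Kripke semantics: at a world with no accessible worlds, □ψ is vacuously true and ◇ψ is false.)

Let φ = □□□(q ∧ p). Evaluate φ at each world:
  u (successors ∅): φ is true.
  v (successors ∅): φ is true.
  w (successors {w}): φ is false.
For instance, at w:
  At w: □□□(q ∧ p) requires □□(q ∧ p) at every successor {w}.
    □□(q ∧ p) fails at w, so □□□(q ∧ p) is false at w.
      At w: □□(q ∧ p) requires □(q ∧ p) at every successor {w}.
        □(q ∧ p) fails at w, so □□(q ∧ p) is false at w.
Satisfying worlds: {u, v}

u, v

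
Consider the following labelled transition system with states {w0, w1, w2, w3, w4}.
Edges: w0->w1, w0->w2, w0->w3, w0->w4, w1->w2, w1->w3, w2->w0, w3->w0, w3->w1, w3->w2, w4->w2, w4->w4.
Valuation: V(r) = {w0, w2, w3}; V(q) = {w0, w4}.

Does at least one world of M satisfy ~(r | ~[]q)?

No

Recall that []ψ holds at a world iff ψ holds at every accessible world, and <>ψ holds iff ψ holds at some accessible world.
Let φ = ~(r | ~[]q). Evaluate φ at each world:
  w0 (successors {w1, w2, w3, w4}): φ is false.
  w1 (successors {w2, w3}): φ is false.
  w2 (successors {w0}): φ is false.
  w3 (successors {w0, w1, w2}): φ is false.
  w4 (successors {w2, w4}): φ is false.
For instance, at w2:
  At w2: r | ~[]q is true, so ~(r | ~[]q) is false.
    At w2: r is true, ~[]q is false, so r | ~[]q is true.
      At w2: []q is true, so ~[]q is false.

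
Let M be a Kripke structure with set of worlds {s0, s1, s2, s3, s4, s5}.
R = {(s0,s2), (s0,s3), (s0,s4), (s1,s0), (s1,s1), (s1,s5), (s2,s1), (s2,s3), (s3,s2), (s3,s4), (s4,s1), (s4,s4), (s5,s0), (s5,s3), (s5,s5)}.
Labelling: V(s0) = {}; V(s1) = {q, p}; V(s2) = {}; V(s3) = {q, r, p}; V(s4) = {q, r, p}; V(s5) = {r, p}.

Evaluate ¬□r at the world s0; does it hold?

Recall that □ψ holds at a world iff ψ holds at every accessible world, and ◇ψ holds iff ψ holds at some accessible world.
At s0: □r is false, so ¬□r is true.
  At s0: □r requires r at every successor {s2, s3, s4}.
    r fails at s2, so □r is false at s0.

Yes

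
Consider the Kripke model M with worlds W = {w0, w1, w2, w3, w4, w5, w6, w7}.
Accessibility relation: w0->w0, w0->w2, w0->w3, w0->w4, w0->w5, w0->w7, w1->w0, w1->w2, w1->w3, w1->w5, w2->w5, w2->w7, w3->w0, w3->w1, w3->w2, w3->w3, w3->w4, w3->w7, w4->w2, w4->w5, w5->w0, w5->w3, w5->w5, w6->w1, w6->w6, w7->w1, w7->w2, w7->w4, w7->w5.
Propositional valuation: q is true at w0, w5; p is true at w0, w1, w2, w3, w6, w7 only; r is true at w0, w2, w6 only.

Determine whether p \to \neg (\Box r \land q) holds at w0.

Yes

Recall that \Box ψ holds at a world iff ψ holds at every accessible world, and \Diamond ψ holds iff ψ holds at some accessible world.
At w0: p is true, \neg (\Box r \land q) is true, so p \to \neg (\Box r \land q) is true.
  At w0: \Box r \land q is false, so \neg (\Box r \land q) is true.
    At w0: \Box r is false, q is true, so \Box r \land q is false.
      At w0: \Box r requires r at every successor {w0, w2, w3, w4, w5, w7}.
        r fails at w3, so \Box r is false at w0.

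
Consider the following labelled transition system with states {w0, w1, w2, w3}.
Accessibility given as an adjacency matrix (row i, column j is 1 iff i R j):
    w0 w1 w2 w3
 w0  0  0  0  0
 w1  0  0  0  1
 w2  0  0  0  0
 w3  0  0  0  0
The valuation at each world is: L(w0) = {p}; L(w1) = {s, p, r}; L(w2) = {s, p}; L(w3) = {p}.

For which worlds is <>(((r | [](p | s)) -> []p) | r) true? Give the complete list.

Recall that []ψ holds at a world iff ψ holds at every accessible world, and <>ψ holds iff ψ holds at some accessible world.
Let φ = <>(((r | [](p | s)) -> []p) | r). Evaluate φ at each world:
  w0 (successors ∅): φ is false.
  w1 (successors {w3}): φ is true.
  w2 (successors ∅): φ is false.
  w3 (successors ∅): φ is false.
For instance, at w1:
  At w1: <>(((r | [](p | s)) -> []p) | r) requires ((r | [](p | s)) -> []p) | r at some successor in {w3}.
    ((r | [](p | s)) -> []p) | r holds at w3, so <>(((r | [](p | s)) -> []p) | r) is true at w1.
      At w3: (r | [](p | s)) -> []p is true, r is false, so ((r | [](p | s)) -> []p) | r is true.
Satisfying worlds: {w1}

w1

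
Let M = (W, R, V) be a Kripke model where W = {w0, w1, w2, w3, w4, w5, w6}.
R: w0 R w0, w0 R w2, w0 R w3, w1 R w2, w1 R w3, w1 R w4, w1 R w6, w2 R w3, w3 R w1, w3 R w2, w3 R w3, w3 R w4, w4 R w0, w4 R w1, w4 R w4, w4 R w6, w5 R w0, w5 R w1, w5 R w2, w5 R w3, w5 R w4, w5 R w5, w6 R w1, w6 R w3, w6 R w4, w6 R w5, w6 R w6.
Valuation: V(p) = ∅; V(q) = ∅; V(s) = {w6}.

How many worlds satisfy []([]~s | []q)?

Recall that []ψ holds at a world iff ψ holds at every accessible world, and <>ψ holds iff ψ holds at some accessible world.
Let φ = []([]~s | []q). Evaluate φ at each world:
  w0 (successors {w0, w2, w3}): φ is true.
  w1 (successors {w2, w3, w4, w6}): φ is false.
  w2 (successors {w3}): φ is true.
  w3 (successors {w1, w2, w3, w4}): φ is false.
  w4 (successors {w0, w1, w4, w6}): φ is false.
  w5 (successors {w0, w1, w2, w3, w4, w5}): φ is false.
  w6 (successors {w1, w3, w4, w5, w6}): φ is false.
For instance, at w2:
  At w2: []([]~s | []q) requires []~s | []q at every successor {w3}.
      At w3: []~s is true, []q is false, so []~s | []q is true.
  So []([]~s | []q) is true at w2.
Satisfying worlds: {w0, w2}

2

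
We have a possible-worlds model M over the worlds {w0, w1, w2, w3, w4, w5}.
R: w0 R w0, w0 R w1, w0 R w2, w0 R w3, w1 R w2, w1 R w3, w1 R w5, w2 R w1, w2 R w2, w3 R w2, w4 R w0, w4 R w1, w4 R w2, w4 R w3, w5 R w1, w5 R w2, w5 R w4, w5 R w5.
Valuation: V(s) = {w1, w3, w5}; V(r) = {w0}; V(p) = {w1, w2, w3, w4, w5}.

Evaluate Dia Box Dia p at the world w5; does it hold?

Recall that Box ψ holds at a world iff ψ holds at every accessible world, and Dia ψ holds iff ψ holds at some accessible world.
At w5: Dia Box Dia p requires Box Dia p at some successor in {w1, w2, w4, w5}.
  Box Dia p holds at w1, so Dia Box Dia p is true at w5.
    At w1: Box Dia p requires Dia p at every successor {w2, w3, w5}.
      At w2: Dia p is true.
      At w3: Dia p is true.
      At w5: Dia p is true.
    So Box Dia p is true at w1.

Yes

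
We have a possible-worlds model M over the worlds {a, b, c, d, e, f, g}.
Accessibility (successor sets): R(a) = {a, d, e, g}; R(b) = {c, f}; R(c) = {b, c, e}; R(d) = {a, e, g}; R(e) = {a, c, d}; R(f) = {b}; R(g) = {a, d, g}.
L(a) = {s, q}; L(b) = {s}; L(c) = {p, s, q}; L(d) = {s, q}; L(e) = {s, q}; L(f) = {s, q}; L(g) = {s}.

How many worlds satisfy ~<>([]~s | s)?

Let φ = ~<>([]~s | s). Evaluate φ at each world:
  a (successors {a, d, e, g}): φ is false.
  b (successors {c, f}): φ is false.
  c (successors {b, c, e}): φ is false.
  d (successors {a, e, g}): φ is false.
  e (successors {a, c, d}): φ is false.
  f (successors {b}): φ is false.
  g (successors {a, d, g}): φ is false.
For instance, at e:
  At e: <>([]~s | s) is true, so ~<>([]~s | s) is false.
    At e: <>([]~s | s) requires []~s | s at some successor in {a, c, d}.
      []~s | s holds at a, so <>([]~s | s) is true at e.
Satisfying worlds: none.

0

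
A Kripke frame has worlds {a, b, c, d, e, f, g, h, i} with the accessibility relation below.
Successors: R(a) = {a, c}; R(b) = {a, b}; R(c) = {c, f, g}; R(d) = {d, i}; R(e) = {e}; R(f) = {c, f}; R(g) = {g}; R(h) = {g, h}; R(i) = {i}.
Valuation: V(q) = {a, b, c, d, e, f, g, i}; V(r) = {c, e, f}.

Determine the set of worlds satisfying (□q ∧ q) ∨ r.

Recall that □ψ holds at a world iff ψ holds at every accessible world, and ◇ψ holds iff ψ holds at some accessible world.
Let φ = (□q ∧ q) ∨ r. Evaluate φ at each world:
  a (successors {a, c}): φ is true.
  b (successors {a, b}): φ is true.
  c (successors {c, f, g}): φ is true.
  d (successors {d, i}): φ is true.
  e (successors {e}): φ is true.
  f (successors {c, f}): φ is true.
  g (successors {g}): φ is true.
  h (successors {g, h}): φ is false.
  i (successors {i}): φ is true.
For instance, at a:
  At a: □q ∧ q is true, r is false, so (□q ∧ q) ∨ r is true.
    At a: □q is true, q is true, so □q ∧ q is true.
      At a: □q requires q at every successor {a, c}.
        At a: q is true.
        At c: q is true.
      So □q is true at a.
Satisfying worlds: {a, b, c, d, e, f, g, i}

a, b, c, d, e, f, g, i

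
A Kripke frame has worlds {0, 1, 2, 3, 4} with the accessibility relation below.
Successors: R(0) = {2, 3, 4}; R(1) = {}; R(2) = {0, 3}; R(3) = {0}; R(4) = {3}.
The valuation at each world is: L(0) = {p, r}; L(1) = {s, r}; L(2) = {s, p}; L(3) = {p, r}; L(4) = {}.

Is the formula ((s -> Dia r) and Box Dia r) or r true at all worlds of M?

Yes

Let φ = ((s -> Dia r) and Box Dia r) or r. Evaluate φ at each world:
  0 (successors {2, 3, 4}): φ is true.
  1 (successors ∅): φ is true.
  2 (successors {0, 3}): φ is true.
  3 (successors {0}): φ is true.
  4 (successors {3}): φ is true.
For instance, at 4:
  At 4: (s -> Dia r) and Box Dia r is true, r is false, so ((s -> Dia r) and Box Dia r) or r is true.
    At 4: s -> Dia r is true, Box Dia r is true, so (s -> Dia r) and Box Dia r is true.
      At 4: s is false, Dia r is true, so s -> Dia r is true.
      At 4: Box Dia r requires Dia r at every successor {3}.
        At 3: Dia r is true.
      So Box Dia r is true at 4.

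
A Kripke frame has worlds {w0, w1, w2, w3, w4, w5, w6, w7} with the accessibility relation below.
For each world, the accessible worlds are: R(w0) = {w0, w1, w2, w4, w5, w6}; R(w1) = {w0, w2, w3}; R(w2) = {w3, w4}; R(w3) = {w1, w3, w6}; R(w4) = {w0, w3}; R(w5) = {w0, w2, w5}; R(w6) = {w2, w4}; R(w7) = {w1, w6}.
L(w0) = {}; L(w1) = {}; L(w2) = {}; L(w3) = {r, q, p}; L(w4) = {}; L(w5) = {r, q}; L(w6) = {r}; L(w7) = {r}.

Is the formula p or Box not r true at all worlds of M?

No

Let φ = p or Box not r. Evaluate φ at each world:
  w0 (successors {w0, w1, w2, w4, w5, w6}): φ is false.
  w1 (successors {w0, w2, w3}): φ is false.
  w2 (successors {w3, w4}): φ is false.
  w3 (successors {w1, w3, w6}): φ is true.
  w4 (successors {w0, w3}): φ is false.
  w5 (successors {w0, w2, w5}): φ is false.
  w6 (successors {w2, w4}): φ is true.
  w7 (successors {w1, w6}): φ is false.
Detail at w0 (counterexample):
  At w0: p is false, Box not r is false, so p or Box not r is false.
    At w0: Box not r requires not r at every successor {w0, w1, w2, w4, w5, w6}.
      not r fails at w5, so Box not r is false at w0.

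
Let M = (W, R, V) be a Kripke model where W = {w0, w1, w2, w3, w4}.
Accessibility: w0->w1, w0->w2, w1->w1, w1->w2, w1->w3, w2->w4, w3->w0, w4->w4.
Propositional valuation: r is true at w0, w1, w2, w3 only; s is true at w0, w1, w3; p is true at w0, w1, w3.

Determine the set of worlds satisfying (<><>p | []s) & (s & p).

w0, w1, w3

Let φ = (<><>p | []s) & (s & p). Evaluate φ at each world:
  w0 (successors {w1, w2}): φ is true.
  w1 (successors {w1, w2, w3}): φ is true.
  w2 (successors {w4}): φ is false.
  w3 (successors {w0}): φ is true.
  w4 (successors {w4}): φ is false.
For instance, at w2:
  At w2: <><>p | []s is false, s & p is false, so (<><>p | []s) & (s & p) is false.
    At w2: <><>p is false, []s is false, so <><>p | []s is false.
      At w2: <><>p requires <>p at some successor in {w4}.
        At w4: <>p is false.
      So <><>p is false at w2.
      At w2: []s requires s at every successor {w4}.
        s fails at w4, so []s is false at w2.
Satisfying worlds: {w0, w1, w3}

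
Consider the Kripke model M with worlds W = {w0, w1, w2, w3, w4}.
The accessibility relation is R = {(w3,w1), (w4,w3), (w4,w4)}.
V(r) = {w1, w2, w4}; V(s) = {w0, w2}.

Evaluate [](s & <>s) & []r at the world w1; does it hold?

Yes

At w1: [](s & <>s) is true, []r is true, so [](s & <>s) & []r is true.
  At w1: no accessible worlds, so [](s & <>s) holds vacuously.
  At w1: no accessible worlds, so []r holds vacuously.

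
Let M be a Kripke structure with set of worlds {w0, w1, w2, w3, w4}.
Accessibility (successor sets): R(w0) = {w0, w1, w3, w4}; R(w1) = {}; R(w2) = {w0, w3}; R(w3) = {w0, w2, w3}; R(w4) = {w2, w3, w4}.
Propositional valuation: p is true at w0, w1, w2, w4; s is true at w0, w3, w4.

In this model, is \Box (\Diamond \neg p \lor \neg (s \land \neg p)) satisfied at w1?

At w1: no accessible worlds, so \Box (\Diamond \neg p \lor \neg (s \land \neg p)) holds vacuously.

Yes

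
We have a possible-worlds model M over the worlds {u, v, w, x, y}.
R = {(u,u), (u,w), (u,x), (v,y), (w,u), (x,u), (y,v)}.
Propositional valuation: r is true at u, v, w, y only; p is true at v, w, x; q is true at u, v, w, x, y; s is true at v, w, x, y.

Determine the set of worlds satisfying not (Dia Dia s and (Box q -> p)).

Let φ = not (Dia Dia s and (Box q -> p)). Evaluate φ at each world:
  u (successors {u, w, x}): φ is true.
  v (successors {y}): φ is false.
  w (successors {u}): φ is false.
  x (successors {u}): φ is false.
  y (successors {v}): φ is true.
For instance, at y:
  At y: Dia Dia s and (Box q -> p) is false, so not (Dia Dia s and (Box q -> p)) is true.
    At y: Dia Dia s is true, Box q -> p is false, so Dia Dia s and (Box q -> p) is false.
      At y: Dia Dia s requires Dia s at some successor in {v}.
        Dia s holds at v, so Dia Dia s is true at y.
      At y: Box q is true, p is false, so Box q -> p is false.
Satisfying worlds: {u, y}

u, y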